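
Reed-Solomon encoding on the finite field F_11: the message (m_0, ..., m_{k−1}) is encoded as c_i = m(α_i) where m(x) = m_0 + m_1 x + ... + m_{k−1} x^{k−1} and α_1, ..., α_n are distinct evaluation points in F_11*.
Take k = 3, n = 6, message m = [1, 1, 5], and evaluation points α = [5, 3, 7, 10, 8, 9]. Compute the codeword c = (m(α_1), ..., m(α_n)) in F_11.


c = [10, 5, 0, 5, 10, 8]

Message polynomial: m(x) = 1 + 1·x + 5·x^2 (mod 11).
For each evaluation point α_i, compute m(α_i) mod 11:
  α_1 = 5: Horner steps 5 → 4 → 10, so m(5) = 10.
  α_2 = 3: Horner steps 5 → 5 → 5, so m(3) = 5.
  α_3 = 7: Horner steps 5 → 3 → 0, so m(7) = 0.
  α_4 = 10: Horner steps 5 → 7 → 5, so m(10) = 5.
  α_5 = 8: Horner steps 5 → 8 → 10, so m(8) = 10.
  α_6 = 9: Horner steps 5 → 2 → 8, so m(9) = 8.
Codeword c = [10, 5, 0, 5, 10, 8] ∈ F_11^6.


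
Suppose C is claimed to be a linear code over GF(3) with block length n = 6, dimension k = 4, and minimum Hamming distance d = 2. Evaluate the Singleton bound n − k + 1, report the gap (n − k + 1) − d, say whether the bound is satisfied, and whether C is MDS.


Singleton RHS = n − k + 1 = 3, slack = 1, bound satisfied, not MDS.

Singleton bound: d ≤ n − k + 1.
Here n = 6, k = 4, so n − k + 1 = 3.
Given d = 2, check d ≤ 3: YES.
Slack = (n − k + 1) − d = 1.
The code is NOT MDS (slack = 1 > 0).
Description: the claimed parameters are [6, 4, 2]_3; such a code would be non-MDS.


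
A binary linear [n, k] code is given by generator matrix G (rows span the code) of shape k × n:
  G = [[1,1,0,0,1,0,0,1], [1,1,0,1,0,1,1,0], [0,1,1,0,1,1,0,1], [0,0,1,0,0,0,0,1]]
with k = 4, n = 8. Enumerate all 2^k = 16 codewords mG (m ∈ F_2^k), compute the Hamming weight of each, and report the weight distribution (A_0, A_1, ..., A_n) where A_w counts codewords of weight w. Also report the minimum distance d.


Weight distribution: A_0 = 1, A_2 = 1, A_3 = 3, A_4 = 5, A_5 = 4, A_6 = 1, A_7 = 1. Minimum distance d = 2.

Enumerate all 2^4 = 16 messages m ∈ F_2^4.
For each, compute codeword c = mG in F_2^8, then tally its weight.
  m = 0000 → c = 00000000, weight = 0.
  m = 1000 → c = 11001001, weight = 4.
  m = 0100 → c = 11010110, weight = 5.
  m = 1100 → c = 00011111, weight = 5.
  m = 0010 → c = 01101101, weight = 5.
  m = 1010 → c = 10100100, weight = 3.
  m = 0110 → c = 10111011, weight = 6.
  m = 1110 → c = 01110010, weight = 4.
  m = 0001 → c = 00100001, weight = 2.
  m = 1001 → c = 11101000, weight = 4.
  m = 0101 → c = 11110111, weight = 7.
  m = 1101 → c = 00111110, weight = 5.
  m = 0011 → c = 01001100, weight = 3.
  m = 1011 → c = 10000101, weight = 3.
  m = 0111 → c = 10011010, weight = 4.
  m = 1111 → c = 01010011, weight = 4.
Tally weights:
  weight 0: 1 codewords.
  weight 2: 1 codewords.
  weight 3: 3 codewords.
  weight 4: 5 codewords.
  weight 5: 4 codewords.
  weight 6: 1 codewords.
  weight 7: 1 codewords.
Minimum distance d = smallest w > 0 with A_w > 0 = 2.
Sanity: Σ A_w = 16 = 2^4 = 16 ✓.


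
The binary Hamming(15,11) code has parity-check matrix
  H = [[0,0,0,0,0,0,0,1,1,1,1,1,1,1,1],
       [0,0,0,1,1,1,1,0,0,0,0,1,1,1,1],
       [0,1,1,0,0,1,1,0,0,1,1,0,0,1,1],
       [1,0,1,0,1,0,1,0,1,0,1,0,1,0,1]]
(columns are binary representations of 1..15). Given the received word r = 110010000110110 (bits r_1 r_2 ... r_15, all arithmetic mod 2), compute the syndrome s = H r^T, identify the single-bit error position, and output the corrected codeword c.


s = (0, 1, 0, 0)^T, error position = 4, corrected codeword c = 110110000110110

Compute s = H r^T mod 2 one row at a time:
  s_1 = 0 + 0 + 1 + 1 + 0 + 1 + 1 + 0 = 4 ≡ 0 (mod 2).
  s_2 = 0 + 1 + 0 + 0 + 0 + 1 + 1 + 0 = 3 ≡ 1 (mod 2).
  s_3 = 1 + 0 + 0 + 0 + 1 + 1 + 1 + 0 = 4 ≡ 0 (mod 2).
  s_4 = 1 + 0 + 1 + 0 + 0 + 1 + 1 + 0 = 4 ≡ 0 (mod 2).
s = (0, 1, 0, 0)^T — this equals column 4 of H (binary 0100), so error is at position 4.
Correct: flip bit 4 of r = 110010000110110 to get c = 110110000110110.


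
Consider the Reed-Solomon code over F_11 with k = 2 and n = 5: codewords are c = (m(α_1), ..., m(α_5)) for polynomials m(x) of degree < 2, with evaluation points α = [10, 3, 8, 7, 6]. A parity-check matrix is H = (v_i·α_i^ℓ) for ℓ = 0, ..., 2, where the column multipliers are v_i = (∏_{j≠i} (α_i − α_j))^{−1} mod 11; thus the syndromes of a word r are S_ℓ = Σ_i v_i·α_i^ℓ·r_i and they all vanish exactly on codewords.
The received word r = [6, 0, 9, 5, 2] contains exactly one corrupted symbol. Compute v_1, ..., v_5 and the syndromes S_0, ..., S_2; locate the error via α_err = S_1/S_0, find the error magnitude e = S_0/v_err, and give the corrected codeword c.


S = (5, 8, 4), error at position 5, error magnitude e = 1, c = [6, 0, 9, 5, 1].

Step 1: column multipliers v_i = (∏_{j≠i}(α_i − α_j))^{−1} mod 11.
  i = 1 (α = 10): (10−3)(10−8)(10−7)(10−6) = 7·2·3·4 = 168 ≡ 3, so v_1 = 3^{−1} = 4 (mod 11).
  i = 2 (α = 3): (3−10)(3−8)(3−7)(3−6) = (−7)·(−5)·(−4)·(−3) = 420 ≡ 2, so v_2 = 2^{−1} = 6 (mod 11).
  i = 3 (α = 8): (8−10)(8−3)(8−7)(8−6) = (−2)·5·1·2 = −20 ≡ 2, so v_3 = 2^{−1} = 6 (mod 11).
  i = 4 (α = 7): (7−10)(7−3)(7−8)(7−6) = (−3)·4·(−1)·1 = 12 ≡ 1, so v_4 = 1^{−1} = 1 (mod 11).
  i = 5 (α = 6): (6−10)(6−3)(6−8)(6−7) = (−4)·3·(−2)·(−1) = −24 ≡ 9, so v_5 = 9^{−1} = 5 (mod 11).
  v = [4, 6, 6, 1, 5].
Step 2: syndromes of r = [6, 0, 9, 5, 2] (all sums mod 11).
  S_0 = Σ v_i r_i = 4·6 + 6·0 + 6·9 + 1·5 + 5·2 = 93 ≡ 5.
  S_1 = Σ v_i α_i r_i = 4·10·6 + 6·3·0 + 6·8·9 + 1·7·5 + 5·6·2 = 767 ≡ 8.
  α_i^2 mod 11 = [1, 9, 9, 5, 3].
  S_2 = Σ v_i α_i^2 r_i = 4·1·6 + 6·9·0 + 6·9·9 + 1·5·5 + 5·3·2 = 565 ≡ 4.
  S = (5, 8, 4) ≠ 0, so r is not a codeword (an error is present).
Step 3: locate the error. For a single error e at position i, S_ℓ = v_i·e·α_i^ℓ, so α_err = S_1/S_0.
  S_0^{−1} = 5^{−1} = 9 (mod 11), so α_err = 8·9 = 72 ≡ 6 = α_5. Error position i = 5.
  Consistency check: S_2/S_1 = 4·7 = 28 ≡ 6 = α_err ✓ (single-error assumption holds).
Step 4: error magnitude e = S_0/v_5 = S_0·∏_{j≠5}(α_5 − α_j) = 5·9 = 45 ≡ 1 (mod 11).
Step 5: correct position 5: c_5 = r_5 − e = 2 − 1 ≡ 1 (mod 11). Hence c = [6, 0, 9, 5, 1].
  Check: interpolating c through the α_i gives m(x) = 10 + 4·x (degree < 2) with m(α_i) = c_i for every i, so c is indeed a codeword.


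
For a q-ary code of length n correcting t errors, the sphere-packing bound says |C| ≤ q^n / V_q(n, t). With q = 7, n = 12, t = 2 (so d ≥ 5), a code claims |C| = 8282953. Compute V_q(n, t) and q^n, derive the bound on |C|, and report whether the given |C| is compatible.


V_q(n, t) = 2449, q^n = 13841287201, Hamming bound = 5651811, |C| = 8282953 > bound (violated).

Step 1: Compute V_q(n, t) = Σ_{j=0}^2 C(n, j) (q−1)^j.
  j = 0: C(12,0)·(6)^0 = 1·1 = 1.
  j = 1: C(12,1)·(6)^1 = 12·6 = 72.
  j = 2: C(12,2)·(6)^2 = 66·36 = 2376.
  V_q(n, t) = 1 + 72 + 2376 = 2449.
Step 2: q^n = 7^12 = 13841287201.
Step 3: Hamming bound ⌊q^n / V_q(n,t)⌋ = ⌊13841287201/2449⌋ = 5651811.
Step 4: Compare |C| = 8282953 to 5651811: violated.
The claimed |C| lies above the Hamming bound, so no 7-ary code of length 12 with d ≥ 5 can have 8282953 codewords.


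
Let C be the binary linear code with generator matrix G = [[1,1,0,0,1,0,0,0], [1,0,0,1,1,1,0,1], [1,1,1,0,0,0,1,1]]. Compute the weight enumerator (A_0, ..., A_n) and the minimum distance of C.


Weight distribution: A_0 = 1, A_3 = 1, A_4 = 2, A_5 = 3, A_6 = 1. Minimum distance d = 3.

Enumerate all 2^3 = 8 messages m ∈ F_2^3.
For each, compute codeword c = mG in F_2^8, then tally its weight.
  m = 000 → c = 00000000, weight = 0.
  m = 100 → c = 11001000, weight = 3.
  m = 010 → c = 10011101, weight = 5.
  m = 110 → c = 01010101, weight = 4.
  m = 001 → c = 11100011, weight = 5.
  m = 101 → c = 00101011, weight = 4.
  m = 011 → c = 01111110, weight = 6.
  m = 111 → c = 10110110, weight = 5.
Tally weights:
  weight 0: 1 codewords.
  weight 3: 1 codewords.
  weight 4: 2 codewords.
  weight 5: 3 codewords.
  weight 6: 1 codewords.
Minimum distance d = smallest w > 0 with A_w > 0 = 3.
Sanity: Σ A_w = 8 = 2^3 = 8 ✓.


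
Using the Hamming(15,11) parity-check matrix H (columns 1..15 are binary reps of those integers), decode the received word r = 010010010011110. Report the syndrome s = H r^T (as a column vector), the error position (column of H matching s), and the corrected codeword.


s = (1, 0, 1, 1)^T, error position = 11, corrected codeword c = 010010010001110

Compute s = H r^T mod 2 one row at a time:
  s_1 = 1 + 0 + 0 + 1 + 1 + 1 + 1 + 0 = 5 ≡ 1 (mod 2).
  s_2 = 0 + 1 + 0 + 0 + 1 + 1 + 1 + 0 = 4 ≡ 0 (mod 2).
  s_3 = 1 + 0 + 0 + 0 + 0 + 1 + 1 + 0 = 3 ≡ 1 (mod 2).
  s_4 = 0 + 0 + 1 + 0 + 0 + 1 + 1 + 0 = 3 ≡ 1 (mod 2).
s = (1, 0, 1, 1)^T — this equals column 11 of H (binary 1011), so error is at position 11.
Correct: flip bit 11 of r = 010010010011110 to get c = 010010010001110.


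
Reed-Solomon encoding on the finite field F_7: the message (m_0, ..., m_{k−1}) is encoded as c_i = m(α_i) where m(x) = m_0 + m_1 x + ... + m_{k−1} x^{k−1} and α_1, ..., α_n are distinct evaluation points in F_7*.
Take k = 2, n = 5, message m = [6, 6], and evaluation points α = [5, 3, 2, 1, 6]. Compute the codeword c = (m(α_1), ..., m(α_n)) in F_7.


c = [1, 3, 4, 5, 0]

Message polynomial: m(x) = 6 + 6·x (mod 7).
For each evaluation point α_i, compute m(α_i) mod 7:
  α_1 = 5: Horner steps 6 → 1, so m(5) = 1.
  α_2 = 3: Horner steps 6 → 3, so m(3) = 3.
  α_3 = 2: Horner steps 6 → 4, so m(2) = 4.
  α_4 = 1: Horner steps 6 → 5, so m(1) = 5.
  α_5 = 6: Horner steps 6 → 0, so m(6) = 0.
Codeword c = [1, 3, 4, 5, 0] ∈ F_7^5.


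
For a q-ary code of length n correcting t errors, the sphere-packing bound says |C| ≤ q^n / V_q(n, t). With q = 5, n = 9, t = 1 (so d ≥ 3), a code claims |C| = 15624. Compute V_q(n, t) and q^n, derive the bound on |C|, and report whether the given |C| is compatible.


V_q(n, t) = 37, q^n = 1953125, Hamming bound = 52787, |C| = 15624 ≤ bound (satisfied).

Step 1: Compute V_q(n, t) = Σ_{j=0}^1 C(n, j) (q−1)^j.
  j = 0: C(9,0)·(4)^0 = 1·1 = 1.
  j = 1: C(9,1)·(4)^1 = 9·4 = 36.
  V_q(n, t) = 1 + 36 = 37.
Step 2: q^n = 5^9 = 1953125.
Step 3: Hamming bound ⌊q^n / V_q(n,t)⌋ = ⌊1953125/37⌋ = 52787.
Step 4: Compare |C| = 15624 to 52787: satisfied.
The claimed |C| lies below the Hamming bound.


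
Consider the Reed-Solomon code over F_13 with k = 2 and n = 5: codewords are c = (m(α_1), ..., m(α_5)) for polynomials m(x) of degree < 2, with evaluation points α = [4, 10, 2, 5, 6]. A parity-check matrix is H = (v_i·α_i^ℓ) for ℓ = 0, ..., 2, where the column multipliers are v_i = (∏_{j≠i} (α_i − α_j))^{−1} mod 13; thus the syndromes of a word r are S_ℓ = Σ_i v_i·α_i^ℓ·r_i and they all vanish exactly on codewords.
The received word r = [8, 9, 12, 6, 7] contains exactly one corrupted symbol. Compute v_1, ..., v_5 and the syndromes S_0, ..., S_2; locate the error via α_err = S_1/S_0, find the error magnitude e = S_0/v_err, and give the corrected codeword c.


S = (6, 10, 8), error at position 5, error magnitude e = 3, c = [8, 9, 12, 6, 4].

Step 1: column multipliers v_i = (∏_{j≠i}(α_i − α_j))^{−1} mod 13.
  i = 1 (α = 4): (4−10)(4−2)(4−5)(4−6) = (−6)·2·(−1)·(−2) = −24 ≡ 2, so v_1 = 2^{−1} = 7 (mod 13).
  i = 2 (α = 10): (10−4)(10−2)(10−5)(10−6) = 6·8·5·4 = 960 ≡ 11, so v_2 = 11^{−1} = 6 (mod 13).
  i = 3 (α = 2): (2−4)(2−10)(2−5)(2−6) = (−2)·(−8)·(−3)·(−4) = 192 ≡ 10, so v_3 = 10^{−1} = 4 (mod 13).
  i = 4 (α = 5): (5−4)(5−10)(5−2)(5−6) = 1·(−5)·3·(−1) = 15 ≡ 2, so v_4 = 2^{−1} = 7 (mod 13).
  i = 5 (α = 6): (6−4)(6−10)(6−2)(6−5) = 2·(−4)·4·1 = −32 ≡ 7, so v_5 = 7^{−1} = 2 (mod 13).
  v = [7, 6, 4, 7, 2].
Step 2: syndromes of r = [8, 9, 12, 6, 7] (all sums mod 13).
  S_0 = Σ v_i r_i = 7·8 + 6·9 + 4·12 + 7·6 + 2·7 = 214 ≡ 6.
  S_1 = Σ v_i α_i r_i = 7·4·8 + 6·10·9 + 4·2·12 + 7·5·6 + 2·6·7 = 1154 ≡ 10.
  α_i^2 mod 13 = [3, 9, 4, 12, 10].
  S_2 = Σ v_i α_i^2 r_i = 7·3·8 + 6·9·9 + 4·4·12 + 7·12·6 + 2·10·7 = 1490 ≡ 8.
  S = (6, 10, 8) ≠ 0, so r is not a codeword (an error is present).
Step 3: locate the error. For a single error e at position i, S_ℓ = v_i·e·α_i^ℓ, so α_err = S_1/S_0.
  S_0^{−1} = 6^{−1} = 11 (mod 13), so α_err = 10·11 = 110 ≡ 6 = α_5. Error position i = 5.
  Consistency check: S_2/S_1 = 8·4 = 32 ≡ 6 = α_err ✓ (single-error assumption holds).
Step 4: error magnitude e = S_0/v_5 = S_0·∏_{j≠5}(α_5 − α_j) = 6·7 = 42 ≡ 3 (mod 13).
Step 5: correct position 5: c_5 = r_5 − e = 7 − 3 ≡ 4 (mod 13). Hence c = [8, 9, 12, 6, 4].
  Check: interpolating c through the α_i gives m(x) = 3 + 11·x (degree < 2) with m(α_i) = c_i for every i, so c is indeed a codeword.


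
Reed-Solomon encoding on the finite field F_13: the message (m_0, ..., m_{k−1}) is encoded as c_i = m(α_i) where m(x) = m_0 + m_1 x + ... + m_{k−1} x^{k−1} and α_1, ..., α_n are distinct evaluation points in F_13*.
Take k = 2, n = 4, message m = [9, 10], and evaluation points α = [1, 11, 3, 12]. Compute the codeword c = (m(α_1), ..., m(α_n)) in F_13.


c = [6, 2, 0, 12]

Message polynomial: m(x) = 9 + 10·x (mod 13).
For each evaluation point α_i, compute m(α_i) mod 13:
  α_1 = 1: Horner steps 10 → 6, so m(1) = 6.
  α_2 = 11: Horner steps 10 → 2, so m(11) = 2.
  α_3 = 3: Horner steps 10 → 0, so m(3) = 0.
  α_4 = 12: Horner steps 10 → 12, so m(12) = 12.
Codeword c = [6, 2, 0, 12] ∈ F_13^4.


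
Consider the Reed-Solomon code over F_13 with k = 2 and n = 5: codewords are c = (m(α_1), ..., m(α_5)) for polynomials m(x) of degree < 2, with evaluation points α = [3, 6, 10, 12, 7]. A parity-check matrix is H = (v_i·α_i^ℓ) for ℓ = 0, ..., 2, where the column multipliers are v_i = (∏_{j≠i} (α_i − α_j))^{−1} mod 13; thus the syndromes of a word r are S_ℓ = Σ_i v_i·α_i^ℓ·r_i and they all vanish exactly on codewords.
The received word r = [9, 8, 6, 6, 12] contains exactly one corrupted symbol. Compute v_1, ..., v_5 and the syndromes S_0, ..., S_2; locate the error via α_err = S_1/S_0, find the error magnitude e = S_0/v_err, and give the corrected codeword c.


S = (8, 2, 7), error at position 3, error magnitude e = 8, c = [9, 8, 11, 6, 12].

Step 1: column multipliers v_i = (∏_{j≠i}(α_i − α_j))^{−1} mod 13.
  i = 1 (α = 3): (3−6)(3−10)(3−12)(3−7) = (−3)·(−7)·(−9)·(−4) = 756 ≡ 2, so v_1 = 2^{−1} = 7 (mod 13).
  i = 2 (α = 6): (6−3)(6−10)(6−12)(6−7) = 3·(−4)·(−6)·(−1) = −72 ≡ 6, so v_2 = 6^{−1} = 11 (mod 13).
  i = 3 (α = 10): (10−3)(10−6)(10−12)(10−7) = 7·4·(−2)·3 = −168 ≡ 1, so v_3 = 1^{−1} = 1 (mod 13).
  i = 4 (α = 12): (12−3)(12−6)(12−10)(12−7) = 9·6·2·5 = 540 ≡ 7, so v_4 = 7^{−1} = 2 (mod 13).
  i = 5 (α = 7): (7−3)(7−6)(7−10)(7−12) = 4·1·(−3)·(−5) = 60 ≡ 8, so v_5 = 8^{−1} = 5 (mod 13).
  v = [7, 11, 1, 2, 5].
Step 2: syndromes of r = [9, 8, 6, 6, 12] (all sums mod 13).
  S_0 = Σ v_i r_i = 7·9 + 11·8 + 1·6 + 2·6 + 5·12 = 229 ≡ 8.
  S_1 = Σ v_i α_i r_i = 7·3·9 + 11·6·8 + 1·10·6 + 2·12·6 + 5·7·12 = 1341 ≡ 2.
  α_i^2 mod 13 = [9, 10, 9, 1, 10].
  S_2 = Σ v_i α_i^2 r_i = 7·9·9 + 11·10·8 + 1·9·6 + 2·1·6 + 5·10·12 = 2113 ≡ 7.
  S = (8, 2, 7) ≠ 0, so r is not a codeword (an error is present).
Step 3: locate the error. For a single error e at position i, S_ℓ = v_i·e·α_i^ℓ, so α_err = S_1/S_0.
  S_0^{−1} = 8^{−1} = 5 (mod 13), so α_err = 2·5 = 10 ≡ 10 = α_3. Error position i = 3.
  Consistency check: S_2/S_1 = 7·7 = 49 ≡ 10 = α_err ✓ (single-error assumption holds).
Step 4: error magnitude e = S_0/v_3 = S_0·∏_{j≠3}(α_3 − α_j) = 8·1 = 8 ≡ 8 (mod 13).
Step 5: correct position 3: c_3 = r_3 − e = 6 − 8 ≡ 11 (mod 13). Hence c = [9, 8, 11, 6, 12].
  Check: interpolating c through the α_i gives m(x) = 10 + 4·x (degree < 2) with m(α_i) = c_i for every i, so c is indeed a codeword.


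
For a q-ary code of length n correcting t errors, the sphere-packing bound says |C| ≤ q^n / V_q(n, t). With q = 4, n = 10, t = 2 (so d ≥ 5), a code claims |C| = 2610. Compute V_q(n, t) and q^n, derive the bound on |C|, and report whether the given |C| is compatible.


V_q(n, t) = 436, q^n = 1048576, Hamming bound = 2404, |C| = 2610 > bound (violated).

Step 1: Compute V_q(n, t) = Σ_{j=0}^2 C(n, j) (q−1)^j.
  j = 0: C(10,0)·(3)^0 = 1·1 = 1.
  j = 1: C(10,1)·(3)^1 = 10·3 = 30.
  j = 2: C(10,2)·(3)^2 = 45·9 = 405.
  V_q(n, t) = 1 + 30 + 405 = 436.
Step 2: q^n = 4^10 = 1048576.
Step 3: Hamming bound ⌊q^n / V_q(n,t)⌋ = ⌊1048576/436⌋ = 2404.
Step 4: Compare |C| = 2610 to 2404: violated.
The claimed |C| lies above the Hamming bound, so no 4-ary code of length 10 with d ≥ 5 can have 2610 codewords.


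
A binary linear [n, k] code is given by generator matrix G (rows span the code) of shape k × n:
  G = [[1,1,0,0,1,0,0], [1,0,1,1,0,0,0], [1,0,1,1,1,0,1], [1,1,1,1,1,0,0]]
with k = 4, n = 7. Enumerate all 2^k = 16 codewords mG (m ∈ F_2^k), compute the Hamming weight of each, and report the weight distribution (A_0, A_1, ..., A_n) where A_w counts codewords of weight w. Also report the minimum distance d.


Weight distribution: A_0 = 1, A_1 = 1, A_2 = 4, A_3 = 4, A_4 = 3, A_5 = 3. Minimum distance d = 1.

Enumerate all 2^4 = 16 messages m ∈ F_2^4.
For each, compute codeword c = mG in F_2^7, then tally its weight.
  m = 0000 → c = 0000000, weight = 0.
  m = 1000 → c = 1100100, weight = 3.
  m = 0100 → c = 1011000, weight = 3.
  m = 1100 → c = 0111100, weight = 4.
  m = 0010 → c = 1011101, weight = 5.
  m = 1010 → c = 0111001, weight = 4.
  m = 0110 → c = 0000101, weight = 2.
  m = 1110 → c = 1100001, weight = 3.
  m = 0001 → c = 1111100, weight = 5.
  m = 1001 → c = 0011000, weight = 2.
  m = 0101 → c = 0100100, weight = 2.
  m = 1101 → c = 1000000, weight = 1.
  m = 0011 → c = 0100001, weight = 2.
  m = 1011 → c = 1000101, weight = 3.
  m = 0111 → c = 1111001, weight = 5.
  m = 1111 → c = 0011101, weight = 4.
Tally weights:
  weight 0: 1 codewords.
  weight 1: 1 codewords.
  weight 2: 4 codewords.
  weight 3: 4 codewords.
  weight 4: 3 codewords.
  weight 5: 3 codewords.
Minimum distance d = smallest w > 0 with A_w > 0 = 1.
Sanity: Σ A_w = 16 = 2^4 = 16 ✓.


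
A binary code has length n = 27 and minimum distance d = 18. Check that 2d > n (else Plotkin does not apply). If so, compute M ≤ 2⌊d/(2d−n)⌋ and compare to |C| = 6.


Plotkin bound M ≤ 4; given |C| = 6 > bound (violated).

Check applicability: 2d = 36, n = 27.
2d − n = 9 > 0, so Plotkin applies.
Compute d/(2d−n) = 18/9 ≈ 2.0000.
⌊d/(2d−n)⌋ = 2.
Plotkin bound: M ≤ 2·2 = 4.
Given |C| = 6, check: VIOLATED.
This |C| is above the Plotkin bound, so no binary code with n = 27, d = 18 and 6 codewords exists.


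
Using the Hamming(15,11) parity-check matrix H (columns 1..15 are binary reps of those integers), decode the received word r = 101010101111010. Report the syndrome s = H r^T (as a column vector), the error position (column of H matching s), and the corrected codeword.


s = (1, 0, 1, 0)^T, error position = 10, corrected codeword c = 101010101011010

Compute s = H r^T mod 2 one row at a time:
  s_1 = 0 + 1 + 1 + 1 + 1 + 0 + 1 + 0 = 5 ≡ 1 (mod 2).
  s_2 = 0 + 1 + 0 + 1 + 1 + 0 + 1 + 0 = 4 ≡ 0 (mod 2).
  s_3 = 0 + 1 + 0 + 1 + 1 + 1 + 1 + 0 = 5 ≡ 1 (mod 2).
  s_4 = 1 + 1 + 1 + 1 + 1 + 1 + 0 + 0 = 6 ≡ 0 (mod 2).
s = (1, 0, 1, 0)^T — this equals column 10 of H (binary 1010), so error is at position 10.
Correct: flip bit 10 of r = 101010101111010 to get c = 101010101011010.


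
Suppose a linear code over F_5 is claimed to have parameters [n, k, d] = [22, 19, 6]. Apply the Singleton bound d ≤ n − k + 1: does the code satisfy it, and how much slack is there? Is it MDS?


Singleton RHS = n − k + 1 = 4, slack = -2, bound violated (no such code; not MDS).

Singleton bound: d ≤ n − k + 1.
Here n = 22, k = 19, so n − k + 1 = 4.
Given d = 6, check d ≤ 4: NO.
Slack = (n − k + 1) − d = -2.
The slack is negative: d = 6 exceeds n − k + 1 = 4 by 2, so the Singleton bound is violated and no linear [22, 19, 6]_5 code can exist. In particular it is not MDS (MDS requires d = n − k + 1 exactly).
Description: the claimed parameters are [22, 19, 6]_5; such a code would be impossible (violates the Singleton bound).


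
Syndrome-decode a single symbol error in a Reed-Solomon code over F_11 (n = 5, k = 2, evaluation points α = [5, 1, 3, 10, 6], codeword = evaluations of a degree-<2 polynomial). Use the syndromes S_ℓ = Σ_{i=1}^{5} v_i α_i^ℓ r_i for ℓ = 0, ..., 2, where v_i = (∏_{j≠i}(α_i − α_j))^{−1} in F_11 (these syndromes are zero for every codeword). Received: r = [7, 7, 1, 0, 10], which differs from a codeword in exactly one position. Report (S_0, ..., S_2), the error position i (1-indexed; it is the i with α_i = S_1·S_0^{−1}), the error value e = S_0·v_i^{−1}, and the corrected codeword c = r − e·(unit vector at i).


S = (7, 7, 7), error at position 2, error magnitude e = 1, c = [7, 6, 1, 0, 10].

Step 1: column multipliers v_i = (∏_{j≠i}(α_i − α_j))^{−1} mod 11.
  i = 1 (α = 5): (5−1)(5−3)(5−10)(5−6) = 4·2·(−5)·(−1) = 40 ≡ 7, so v_1 = 7^{−1} = 8 (mod 11).
  i = 2 (α = 1): (1−5)(1−3)(1−10)(1−6) = (−4)·(−2)·(−9)·(−5) = 360 ≡ 8, so v_2 = 8^{−1} = 7 (mod 11).
  i = 3 (α = 3): (3−5)(3−1)(3−10)(3−6) = (−2)·2·(−7)·(−3) = −84 ≡ 4, so v_3 = 4^{−1} = 3 (mod 11).
  i = 4 (α = 10): (10−5)(10−1)(10−3)(10−6) = 5·9·7·4 = 1260 ≡ 6, so v_4 = 6^{−1} = 2 (mod 11).
  i = 5 (α = 6): (6−5)(6−1)(6−3)(6−10) = 1·5·3·(−4) = −60 ≡ 6, so v_5 = 6^{−1} = 2 (mod 11).
  v = [8, 7, 3, 2, 2].
Step 2: syndromes of r = [7, 7, 1, 0, 10] (all sums mod 11).
  S_0 = Σ v_i r_i = 8·7 + 7·7 + 3·1 + 2·0 + 2·10 = 128 ≡ 7.
  S_1 = Σ v_i α_i r_i = 8·5·7 + 7·1·7 + 3·3·1 + 2·10·0 + 2·6·10 = 458 ≡ 7.
  α_i^2 mod 11 = [3, 1, 9, 1, 3].
  S_2 = Σ v_i α_i^2 r_i = 8·3·7 + 7·1·7 + 3·9·1 + 2·1·0 + 2·3·10 = 304 ≡ 7.
  S = (7, 7, 7) ≠ 0, so r is not a codeword (an error is present).
Step 3: locate the error. For a single error e at position i, S_ℓ = v_i·e·α_i^ℓ, so α_err = S_1/S_0.
  S_0^{−1} = 7^{−1} = 8 (mod 11), so α_err = 7·8 = 56 ≡ 1 = α_2. Error position i = 2.
  Consistency check: S_2/S_1 = 7·8 = 56 ≡ 1 = α_err ✓ (single-error assumption holds).
Step 4: error magnitude e = S_0/v_2 = S_0·∏_{j≠2}(α_2 − α_j) = 7·8 = 56 ≡ 1 (mod 11).
Step 5: correct position 2: c_2 = r_2 − e = 7 − 1 ≡ 6 (mod 11). Hence c = [7, 6, 1, 0, 10].
  Check: interpolating c through the α_i gives m(x) = 3 + 3·x (degree < 2) with m(α_i) = c_i for every i, so c is indeed a codeword.


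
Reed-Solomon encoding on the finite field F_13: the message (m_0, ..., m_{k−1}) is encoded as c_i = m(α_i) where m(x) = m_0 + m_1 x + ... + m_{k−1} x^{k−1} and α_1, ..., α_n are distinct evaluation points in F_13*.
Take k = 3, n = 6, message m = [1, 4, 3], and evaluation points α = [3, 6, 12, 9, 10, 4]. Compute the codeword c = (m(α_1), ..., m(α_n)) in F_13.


c = [1, 3, 0, 7, 3, 0]

Message polynomial: m(x) = 1 + 4·x + 3·x^2 (mod 13).
For each evaluation point α_i, compute m(α_i) mod 13:
  α_1 = 3: Horner steps 3 → 0 → 1, so m(3) = 1.
  α_2 = 6: Horner steps 3 → 9 → 3, so m(6) = 3.
  α_3 = 12: Horner steps 3 → 1 → 0, so m(12) = 0.
  α_4 = 9: Horner steps 3 → 5 → 7, so m(9) = 7.
  α_5 = 10: Horner steps 3 → 8 → 3, so m(10) = 3.
  α_6 = 4: Horner steps 3 → 3 → 0, so m(4) = 0.
Codeword c = [1, 3, 0, 7, 3, 0] ∈ F_13^6.


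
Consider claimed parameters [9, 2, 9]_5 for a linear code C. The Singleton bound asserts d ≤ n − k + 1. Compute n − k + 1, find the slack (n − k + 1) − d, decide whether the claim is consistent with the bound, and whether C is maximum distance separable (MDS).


Singleton RHS = n − k + 1 = 8, slack = -1, bound violated (no such code; not MDS).

Singleton bound: d ≤ n − k + 1.
Here n = 9, k = 2, so n − k + 1 = 8.
Given d = 9, check d ≤ 8: NO.
Slack = (n − k + 1) − d = -1.
The slack is negative: d = 9 exceeds n − k + 1 = 8 by 1, so the Singleton bound is violated and no linear [9, 2, 9]_5 code can exist. In particular it is not MDS (MDS requires d = n − k + 1 exactly).
Description: the claimed parameters are [9, 2, 9]_5; such a code would be impossible (violates the Singleton bound).


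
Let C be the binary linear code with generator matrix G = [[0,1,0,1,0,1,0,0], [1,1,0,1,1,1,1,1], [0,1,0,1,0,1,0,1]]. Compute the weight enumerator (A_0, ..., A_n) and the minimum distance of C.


Weight distribution: A_0 = 1, A_1 = 1, A_3 = 2, A_4 = 2, A_6 = 1, A_7 = 1. Minimum distance d = 1.

Enumerate all 2^3 = 8 messages m ∈ F_2^3.
For each, compute codeword c = mG in F_2^8, then tally its weight.
  m = 000 → c = 00000000, weight = 0.
  m = 100 → c = 01010100, weight = 3.
  m = 010 → c = 11011111, weight = 7.
  m = 110 → c = 10001011, weight = 4.
  m = 001 → c = 01010101, weight = 4.
  m = 101 → c = 00000001, weight = 1.
  m = 011 → c = 10001010, weight = 3.
  m = 111 → c = 11011110, weight = 6.
Tally weights:
  weight 0: 1 codewords.
  weight 1: 1 codewords.
  weight 3: 2 codewords.
  weight 4: 2 codewords.
  weight 6: 1 codewords.
  weight 7: 1 codewords.
Minimum distance d = smallest w > 0 with A_w > 0 = 1.
Sanity: Σ A_w = 8 = 2^3 = 8 ✓.


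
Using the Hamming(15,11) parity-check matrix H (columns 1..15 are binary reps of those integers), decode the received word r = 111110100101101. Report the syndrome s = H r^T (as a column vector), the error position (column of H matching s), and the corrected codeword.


s = (0, 0, 1, 0)^T, error position = 2, corrected codeword c = 101110100101101

Compute s = H r^T mod 2 one row at a time:
  s_1 = 0 + 0 + 1 + 0 + 1 + 1 + 0 + 1 = 4 ≡ 0 (mod 2).
  s_2 = 1 + 1 + 0 + 1 + 1 + 1 + 0 + 1 = 6 ≡ 0 (mod 2).
  s_3 = 1 + 1 + 0 + 1 + 1 + 0 + 0 + 1 = 5 ≡ 1 (mod 2).
  s_4 = 1 + 1 + 1 + 1 + 0 + 0 + 1 + 1 = 6 ≡ 0 (mod 2).
s = (0, 0, 1, 0)^T — this equals column 2 of H (binary 0010), so error is at position 2.
Correct: flip bit 2 of r = 111110100101101 to get c = 101110100101101.


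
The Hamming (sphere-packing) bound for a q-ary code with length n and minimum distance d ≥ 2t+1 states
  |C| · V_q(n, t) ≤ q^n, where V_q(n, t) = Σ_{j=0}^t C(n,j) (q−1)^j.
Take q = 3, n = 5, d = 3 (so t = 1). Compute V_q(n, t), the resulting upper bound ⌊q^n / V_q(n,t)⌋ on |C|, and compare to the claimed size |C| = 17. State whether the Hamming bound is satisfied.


V_q(n, t) = 11, q^n = 243, Hamming bound = 22, |C| = 17 ≤ bound (satisfied).

Step 1: Compute V_q(n, t) = Σ_{j=0}^1 C(n, j) (q−1)^j.
  j = 0: C(5,0)·(2)^0 = 1·1 = 1.
  j = 1: C(5,1)·(2)^1 = 5·2 = 10.
  V_q(n, t) = 1 + 10 = 11.
Step 2: q^n = 3^5 = 243.
Step 3: Hamming bound ⌊q^n / V_q(n,t)⌋ = ⌊243/11⌋ = 22.
Step 4: Compare |C| = 17 to 22: satisfied.
The claimed |C| lies below the Hamming bound.


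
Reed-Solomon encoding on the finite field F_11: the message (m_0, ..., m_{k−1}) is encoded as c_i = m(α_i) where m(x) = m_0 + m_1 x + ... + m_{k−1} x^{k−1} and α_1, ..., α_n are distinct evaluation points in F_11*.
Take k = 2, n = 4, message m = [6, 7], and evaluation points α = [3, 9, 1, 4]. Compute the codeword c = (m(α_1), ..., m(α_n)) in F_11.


c = [5, 3, 2, 1]

Message polynomial: m(x) = 6 + 7·x (mod 11).
For each evaluation point α_i, compute m(α_i) mod 11:
  α_1 = 3: Horner steps 7 → 5, so m(3) = 5.
  α_2 = 9: Horner steps 7 → 3, so m(9) = 3.
  α_3 = 1: Horner steps 7 → 2, so m(1) = 2.
  α_4 = 4: Horner steps 7 → 1, so m(4) = 1.
Codeword c = [5, 3, 2, 1] ∈ F_11^4.


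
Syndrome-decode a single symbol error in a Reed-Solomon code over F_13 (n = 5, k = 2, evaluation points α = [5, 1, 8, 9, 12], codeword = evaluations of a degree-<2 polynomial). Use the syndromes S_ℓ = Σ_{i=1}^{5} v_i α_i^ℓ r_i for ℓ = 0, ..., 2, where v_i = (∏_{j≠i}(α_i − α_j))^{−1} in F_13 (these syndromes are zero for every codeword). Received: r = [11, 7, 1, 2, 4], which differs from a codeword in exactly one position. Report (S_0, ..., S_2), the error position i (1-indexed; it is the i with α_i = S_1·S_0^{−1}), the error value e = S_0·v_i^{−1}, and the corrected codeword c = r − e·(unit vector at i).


S = (12, 1, 12), error at position 5, error magnitude e = 12, c = [11, 7, 1, 2, 5].

Step 1: column multipliers v_i = (∏_{j≠i}(α_i − α_j))^{−1} mod 13.
  i = 1 (α = 5): (5−1)(5−8)(5−9)(5−12) = 4·(−3)·(−4)·(−7) = −336 ≡ 2, so v_1 = 2^{−1} = 7 (mod 13).
  i = 2 (α = 1): (1−5)(1−8)(1−9)(1−12) = (−4)·(−7)·(−8)·(−11) = 2464 ≡ 7, so v_2 = 7^{−1} = 2 (mod 13).
  i = 3 (α = 8): (8−5)(8−1)(8−9)(8−12) = 3·7·(−1)·(−4) = 84 ≡ 6, so v_3 = 6^{−1} = 11 (mod 13).
  i = 4 (α = 9): (9−5)(9−1)(9−8)(9−12) = 4·8·1·(−3) = −96 ≡ 8, so v_4 = 8^{−1} = 5 (mod 13).
  i = 5 (α = 12): (12−5)(12−1)(12−8)(12−9) = 7·11·4·3 = 924 ≡ 1, so v_5 = 1^{−1} = 1 (mod 13).
  v = [7, 2, 11, 5, 1].
Step 2: syndromes of r = [11, 7, 1, 2, 4] (all sums mod 13).
  S_0 = Σ v_i r_i = 7·11 + 2·7 + 11·1 + 5·2 + 1·4 = 116 ≡ 12.
  S_1 = Σ v_i α_i r_i = 7·5·11 + 2·1·7 + 11·8·1 + 5·9·2 + 1·12·4 = 625 ≡ 1.
  α_i^2 mod 13 = [12, 1, 12, 3, 1].
  S_2 = Σ v_i α_i^2 r_i = 7·12·11 + 2·1·7 + 11·12·1 + 5·3·2 + 1·1·4 = 1104 ≡ 12.
  S = (12, 1, 12) ≠ 0, so r is not a codeword (an error is present).
Step 3: locate the error. For a single error e at position i, S_ℓ = v_i·e·α_i^ℓ, so α_err = S_1/S_0.
  S_0^{−1} = 12^{−1} = 12 (mod 13), so α_err = 1·12 = 12 ≡ 12 = α_5. Error position i = 5.
  Consistency check: S_2/S_1 = 12·1 = 12 ≡ 12 = α_err ✓ (single-error assumption holds).
Step 4: error magnitude e = S_0/v_5 = S_0·∏_{j≠5}(α_5 − α_j) = 12·1 = 12 ≡ 12 (mod 13).
Step 5: correct position 5: c_5 = r_5 − e = 4 − 12 ≡ 5 (mod 13). Hence c = [11, 7, 1, 2, 5].
  Check: interpolating c through the α_i gives m(x) = 6 + 1·x (degree < 2) with m(α_i) = c_i for every i, so c is indeed a codeword.


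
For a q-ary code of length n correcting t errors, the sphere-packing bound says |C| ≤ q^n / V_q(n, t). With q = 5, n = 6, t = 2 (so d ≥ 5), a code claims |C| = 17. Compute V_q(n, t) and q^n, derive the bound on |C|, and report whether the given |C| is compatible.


V_q(n, t) = 265, q^n = 15625, Hamming bound = 58, |C| = 17 ≤ bound (satisfied).

Step 1: Compute V_q(n, t) = Σ_{j=0}^2 C(n, j) (q−1)^j.
  j = 0: C(6,0)·(4)^0 = 1·1 = 1.
  j = 1: C(6,1)·(4)^1 = 6·4 = 24.
  j = 2: C(6,2)·(4)^2 = 15·16 = 240.
  V_q(n, t) = 1 + 24 + 240 = 265.
Step 2: q^n = 5^6 = 15625.
Step 3: Hamming bound ⌊q^n / V_q(n,t)⌋ = ⌊15625/265⌋ = 58.
Step 4: Compare |C| = 17 to 58: satisfied.
The claimed |C| lies below the Hamming bound.


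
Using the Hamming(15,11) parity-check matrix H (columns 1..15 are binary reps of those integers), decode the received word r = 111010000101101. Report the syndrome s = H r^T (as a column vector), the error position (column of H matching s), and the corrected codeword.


s = (0, 0, 0, 1)^T, error position = 1, corrected codeword c = 011010000101101

Compute s = H r^T mod 2 one row at a time:
  s_1 = 0 + 0 + 1 + 0 + 1 + 1 + 0 + 1 = 4 ≡ 0 (mod 2).
  s_2 = 0 + 1 + 0 + 0 + 1 + 1 + 0 + 1 = 4 ≡ 0 (mod 2).
  s_3 = 1 + 1 + 0 + 0 + 1 + 0 + 0 + 1 = 4 ≡ 0 (mod 2).
  s_4 = 1 + 1 + 1 + 0 + 0 + 0 + 1 + 1 = 5 ≡ 1 (mod 2).
s = (0, 0, 0, 1)^T — this equals column 1 of H (binary 0001), so error is at position 1.
Correct: flip bit 1 of r = 111010000101101 to get c = 011010000101101.


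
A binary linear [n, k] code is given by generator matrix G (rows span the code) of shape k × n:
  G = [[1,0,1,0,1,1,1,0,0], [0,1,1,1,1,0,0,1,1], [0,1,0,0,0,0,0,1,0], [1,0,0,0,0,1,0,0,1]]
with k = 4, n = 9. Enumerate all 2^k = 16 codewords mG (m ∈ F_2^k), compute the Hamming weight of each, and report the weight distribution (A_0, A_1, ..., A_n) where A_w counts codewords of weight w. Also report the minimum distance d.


Weight distribution: A_0 = 1, A_2 = 2, A_3 = 1, A_4 = 3, A_5 = 4, A_6 = 2, A_7 = 3. Minimum distance d = 2.

Enumerate all 2^4 = 16 messages m ∈ F_2^4.
For each, compute codeword c = mG in F_2^9, then tally its weight.
  m = 0000 → c = 000000000, weight = 0.
  m = 1000 → c = 101011100, weight = 5.
  m = 0100 → c = 011110011, weight = 6.
  m = 1100 → c = 110101111, weight = 7.
  m = 0010 → c = 010000010, weight = 2.
  m = 1010 → c = 111011110, weight = 7.
  m = 0110 → c = 001110001, weight = 4.
  m = 1110 → c = 100101101, weight = 5.
  m = 0001 → c = 100001001, weight = 3.
  m = 1001 → c = 001010101, weight = 4.
  m = 0101 → c = 111111010, weight = 7.
  m = 1101 → c = 010100110, weight = 4.
  m = 0011 → c = 110001011, weight = 5.
  m = 1011 → c = 011010111, weight = 6.
  m = 0111 → c = 101111000, weight = 5.
  m = 1111 → c = 000100100, weight = 2.
Tally weights:
  weight 0: 1 codewords.
  weight 2: 2 codewords.
  weight 3: 1 codewords.
  weight 4: 3 codewords.
  weight 5: 4 codewords.
  weight 6: 2 codewords.
  weight 7: 3 codewords.
Minimum distance d = smallest w > 0 with A_w > 0 = 2.
Sanity: Σ A_w = 16 = 2^4 = 16 ✓.


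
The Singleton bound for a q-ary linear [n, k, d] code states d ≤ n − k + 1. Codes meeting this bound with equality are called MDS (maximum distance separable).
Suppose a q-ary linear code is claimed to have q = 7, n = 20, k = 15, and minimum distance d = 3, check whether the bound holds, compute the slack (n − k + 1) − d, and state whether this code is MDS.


Singleton RHS = n − k + 1 = 6, slack = 3, bound satisfied, not MDS.

Singleton bound: d ≤ n − k + 1.
Here n = 20, k = 15, so n − k + 1 = 6.
Given d = 3, check d ≤ 6: YES.
Slack = (n − k + 1) − d = 3.
The code is NOT MDS (slack = 3 > 0).
Description: the claimed parameters are [20, 15, 3]_7; such a code would be non-MDS.


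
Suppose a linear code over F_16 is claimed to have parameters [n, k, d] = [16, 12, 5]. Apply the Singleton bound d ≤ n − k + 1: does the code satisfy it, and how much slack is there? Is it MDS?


Singleton RHS = n − k + 1 = 5, slack = 0, bound satisfied, MDS.

Singleton bound: d ≤ n − k + 1.
Here n = 16, k = 12, so n − k + 1 = 5.
Given d = 5, check d ≤ 5: YES.
Slack = (n − k + 1) − d = 0.
The code is MDS (slack = 0).
Description: the claimed parameters are [16, 12, 5]_16; such a code would be MDS (meets Singleton bound).


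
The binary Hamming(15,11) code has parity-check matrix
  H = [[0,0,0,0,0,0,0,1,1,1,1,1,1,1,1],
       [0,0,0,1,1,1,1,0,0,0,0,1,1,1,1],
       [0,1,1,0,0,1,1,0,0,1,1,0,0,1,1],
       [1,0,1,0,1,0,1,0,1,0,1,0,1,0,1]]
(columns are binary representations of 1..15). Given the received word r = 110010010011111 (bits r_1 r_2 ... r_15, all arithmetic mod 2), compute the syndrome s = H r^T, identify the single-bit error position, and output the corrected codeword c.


s = (0, 1, 0, 1)^T, error position = 5, corrected codeword c = 110000010011111

Compute s = H r^T mod 2 one row at a time:
  s_1 = 1 + 0 + 0 + 1 + 1 + 1 + 1 + 1 = 6 ≡ 0 (mod 2).
  s_2 = 0 + 1 + 0 + 0 + 1 + 1 + 1 + 1 = 5 ≡ 1 (mod 2).
  s_3 = 1 + 0 + 0 + 0 + 0 + 1 + 1 + 1 = 4 ≡ 0 (mod 2).
  s_4 = 1 + 0 + 1 + 0 + 0 + 1 + 1 + 1 = 5 ≡ 1 (mod 2).
s = (0, 1, 0, 1)^T — this equals column 5 of H (binary 0101), so error is at position 5.
Correct: flip bit 5 of r = 110010010011111 to get c = 110000010011111.


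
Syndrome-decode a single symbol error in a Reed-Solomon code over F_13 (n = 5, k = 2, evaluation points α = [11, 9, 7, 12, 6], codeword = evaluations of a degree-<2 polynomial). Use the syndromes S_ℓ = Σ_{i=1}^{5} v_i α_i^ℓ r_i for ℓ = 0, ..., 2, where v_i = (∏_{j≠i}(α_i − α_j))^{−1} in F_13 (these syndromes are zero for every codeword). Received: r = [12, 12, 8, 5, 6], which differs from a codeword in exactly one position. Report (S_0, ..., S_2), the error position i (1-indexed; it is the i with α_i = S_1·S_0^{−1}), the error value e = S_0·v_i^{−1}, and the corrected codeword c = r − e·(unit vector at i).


S = (4, 5, 3), error at position 1, error magnitude e = 9, c = [3, 12, 8, 5, 6].

Step 1: column multipliers v_i = (∏_{j≠i}(α_i − α_j))^{−1} mod 13.
  i = 1 (α = 11): (11−9)(11−7)(11−12)(11−6) = 2·4·(−1)·5 = −40 ≡ 12, so v_1 = 12^{−1} = 12 (mod 13).
  i = 2 (α = 9): (9−11)(9−7)(9−12)(9−6) = (−2)·2·(−3)·3 = 36 ≡ 10, so v_2 = 10^{−1} = 4 (mod 13).
  i = 3 (α = 7): (7−11)(7−9)(7−12)(7−6) = (−4)·(−2)·(−5)·1 = −40 ≡ 12, so v_3 = 12^{−1} = 12 (mod 13).
  i = 4 (α = 12): (12−11)(12−9)(12−7)(12−6) = 1·3·5·6 = 90 ≡ 12, so v_4 = 12^{−1} = 12 (mod 13).
  i = 5 (α = 6): (6−11)(6−9)(6−7)(6−12) = (−5)·(−3)·(−1)·(−6) = 90 ≡ 12, so v_5 = 12^{−1} = 12 (mod 13).
  v = [12, 4, 12, 12, 12].
Step 2: syndromes of r = [12, 12, 8, 5, 6] (all sums mod 13).
  S_0 = Σ v_i r_i = 12·12 + 4·12 + 12·8 + 12·5 + 12·6 = 420 ≡ 4.
  S_1 = Σ v_i α_i r_i = 12·11·12 + 4·9·12 + 12·7·8 + 12·12·5 + 12·6·6 = 3840 ≡ 5.
  α_i^2 mod 13 = [4, 3, 10, 1, 10].
  S_2 = Σ v_i α_i^2 r_i = 12·4·12 + 4·3·12 + 12·10·8 + 12·1·5 + 12·10·6 = 2460 ≡ 3.
  S = (4, 5, 3) ≠ 0, so r is not a codeword (an error is present).
Step 3: locate the error. For a single error e at position i, S_ℓ = v_i·e·α_i^ℓ, so α_err = S_1/S_0.
  S_0^{−1} = 4^{−1} = 10 (mod 13), so α_err = 5·10 = 50 ≡ 11 = α_1. Error position i = 1.
  Consistency check: S_2/S_1 = 3·8 = 24 ≡ 11 = α_err ✓ (single-error assumption holds).
Step 4: error magnitude e = S_0/v_1 = S_0·∏_{j≠1}(α_1 − α_j) = 4·12 = 48 ≡ 9 (mod 13).
Step 5: correct position 1: c_1 = r_1 − e = 12 − 9 ≡ 3 (mod 13). Hence c = [3, 12, 8, 5, 6].
  Check: interpolating c through the α_i gives m(x) = 7 + 2·x (degree < 2) with m(α_i) = c_i for every i, so c is indeed a codeword.


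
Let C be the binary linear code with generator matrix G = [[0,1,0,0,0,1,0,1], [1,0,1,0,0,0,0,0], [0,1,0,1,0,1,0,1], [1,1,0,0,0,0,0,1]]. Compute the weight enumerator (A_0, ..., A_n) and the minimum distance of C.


Weight distribution: A_0 = 1, A_1 = 1, A_2 = 3, A_3 = 6, A_4 = 3, A_5 = 1, A_6 = 1. Minimum distance d = 1.

Enumerate all 2^4 = 16 messages m ∈ F_2^4.
For each, compute codeword c = mG in F_2^8, then tally its weight.
  m = 0000 → c = 00000000, weight = 0.
  m = 1000 → c = 01000101, weight = 3.
  m = 0100 → c = 10100000, weight = 2.
  m = 1100 → c = 11100101, weight = 5.
  m = 0010 → c = 01010101, weight = 4.
  m = 1010 → c = 00010000, weight = 1.
  m = 0110 → c = 11110101, weight = 6.
  m = 1110 → c = 10110000, weight = 3.
  m = 0001 → c = 11000001, weight = 3.
  m = 1001 → c = 10000100, weight = 2.
  m = 0101 → c = 01100001, weight = 3.
  m = 1101 → c = 00100100, weight = 2.
  m = 0011 → c = 10010100, weight = 3.
  m = 1011 → c = 11010001, weight = 4.
  m = 0111 → c = 00110100, weight = 3.
  m = 1111 → c = 01110001, weight = 4.
Tally weights:
  weight 0: 1 codewords.
  weight 1: 1 codewords.
  weight 2: 3 codewords.
  weight 3: 6 codewords.
  weight 4: 3 codewords.
  weight 5: 1 codewords.
  weight 6: 1 codewords.
Minimum distance d = smallest w > 0 with A_w > 0 = 1.
Sanity: Σ A_w = 16 = 2^4 = 16 ✓.


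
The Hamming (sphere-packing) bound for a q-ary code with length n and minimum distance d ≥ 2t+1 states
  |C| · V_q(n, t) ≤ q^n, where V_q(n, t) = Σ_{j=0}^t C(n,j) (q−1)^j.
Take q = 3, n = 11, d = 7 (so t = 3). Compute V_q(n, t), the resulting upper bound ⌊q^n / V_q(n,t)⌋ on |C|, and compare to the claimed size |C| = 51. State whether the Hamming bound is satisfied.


V_q(n, t) = 1563, q^n = 177147, Hamming bound = 113, |C| = 51 ≤ bound (satisfied).

Step 1: Compute V_q(n, t) = Σ_{j=0}^3 C(n, j) (q−1)^j.
  j = 0: C(11,0)·(2)^0 = 1·1 = 1.
  j = 1: C(11,1)·(2)^1 = 11·2 = 22.
  j = 2: C(11,2)·(2)^2 = 55·4 = 220.
  j = 3: C(11,3)·(2)^3 = 165·8 = 1320.
  V_q(n, t) = 1 + 22 + 220 + 1320 = 1563.
Step 2: q^n = 3^11 = 177147.
Step 3: Hamming bound ⌊q^n / V_q(n,t)⌋ = ⌊177147/1563⌋ = 113.
Step 4: Compare |C| = 51 to 113: satisfied.
The claimed |C| lies below the Hamming bound.
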